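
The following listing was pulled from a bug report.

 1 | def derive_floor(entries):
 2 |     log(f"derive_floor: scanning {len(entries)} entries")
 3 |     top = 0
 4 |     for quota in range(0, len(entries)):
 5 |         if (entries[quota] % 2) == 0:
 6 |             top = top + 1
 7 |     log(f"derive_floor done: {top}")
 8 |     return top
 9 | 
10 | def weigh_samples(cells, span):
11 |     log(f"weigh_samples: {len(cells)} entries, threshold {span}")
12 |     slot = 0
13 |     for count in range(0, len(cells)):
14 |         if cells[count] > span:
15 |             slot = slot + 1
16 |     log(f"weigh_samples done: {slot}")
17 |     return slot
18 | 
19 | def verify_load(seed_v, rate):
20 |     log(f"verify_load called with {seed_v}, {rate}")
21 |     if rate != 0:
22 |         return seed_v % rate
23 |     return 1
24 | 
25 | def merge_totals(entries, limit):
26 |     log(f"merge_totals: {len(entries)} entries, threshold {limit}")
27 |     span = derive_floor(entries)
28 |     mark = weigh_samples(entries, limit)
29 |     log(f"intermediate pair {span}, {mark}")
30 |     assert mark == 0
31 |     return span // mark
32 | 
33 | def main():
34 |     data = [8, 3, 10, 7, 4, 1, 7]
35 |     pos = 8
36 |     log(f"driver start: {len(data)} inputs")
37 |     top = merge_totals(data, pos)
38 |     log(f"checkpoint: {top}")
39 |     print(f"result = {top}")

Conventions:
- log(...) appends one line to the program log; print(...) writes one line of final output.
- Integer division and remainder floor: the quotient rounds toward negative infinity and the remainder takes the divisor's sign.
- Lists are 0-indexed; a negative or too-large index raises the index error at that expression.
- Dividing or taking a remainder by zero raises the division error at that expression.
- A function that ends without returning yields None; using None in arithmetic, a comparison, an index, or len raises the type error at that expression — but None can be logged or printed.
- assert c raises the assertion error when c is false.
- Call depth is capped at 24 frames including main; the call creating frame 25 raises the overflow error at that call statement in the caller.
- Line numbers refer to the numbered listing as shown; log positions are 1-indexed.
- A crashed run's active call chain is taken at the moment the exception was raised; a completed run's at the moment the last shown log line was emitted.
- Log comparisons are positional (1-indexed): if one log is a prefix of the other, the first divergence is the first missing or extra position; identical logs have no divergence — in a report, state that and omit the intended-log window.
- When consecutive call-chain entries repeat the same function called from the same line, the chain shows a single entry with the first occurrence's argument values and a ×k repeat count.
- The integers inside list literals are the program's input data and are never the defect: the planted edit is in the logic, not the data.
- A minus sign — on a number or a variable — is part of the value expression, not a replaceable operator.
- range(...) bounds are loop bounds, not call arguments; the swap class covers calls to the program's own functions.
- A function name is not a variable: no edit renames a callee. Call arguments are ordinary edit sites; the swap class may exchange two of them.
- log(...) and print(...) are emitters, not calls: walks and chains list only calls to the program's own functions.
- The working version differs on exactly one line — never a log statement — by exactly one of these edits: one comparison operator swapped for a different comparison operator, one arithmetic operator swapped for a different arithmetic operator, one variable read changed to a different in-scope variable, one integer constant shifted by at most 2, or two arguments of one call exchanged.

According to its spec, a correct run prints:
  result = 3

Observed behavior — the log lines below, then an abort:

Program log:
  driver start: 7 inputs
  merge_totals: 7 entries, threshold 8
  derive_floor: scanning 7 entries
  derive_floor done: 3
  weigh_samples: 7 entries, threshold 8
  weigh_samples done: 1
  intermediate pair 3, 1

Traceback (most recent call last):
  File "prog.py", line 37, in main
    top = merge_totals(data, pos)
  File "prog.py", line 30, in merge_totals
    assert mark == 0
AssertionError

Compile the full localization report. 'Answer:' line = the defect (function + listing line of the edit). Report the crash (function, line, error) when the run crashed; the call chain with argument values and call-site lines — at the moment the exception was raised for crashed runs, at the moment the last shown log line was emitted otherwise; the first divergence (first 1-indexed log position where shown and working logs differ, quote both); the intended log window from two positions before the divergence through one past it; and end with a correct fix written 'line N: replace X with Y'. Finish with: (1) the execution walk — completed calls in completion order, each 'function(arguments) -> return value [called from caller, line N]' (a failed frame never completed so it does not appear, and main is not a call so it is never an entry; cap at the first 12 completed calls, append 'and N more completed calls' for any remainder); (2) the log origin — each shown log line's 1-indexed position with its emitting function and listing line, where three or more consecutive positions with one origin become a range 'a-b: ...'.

Answer: the defect is in merge_totals at line 30.
Key fact: The log ends early — 7 lines, where the working version next logs 'checkpoint: 3'.
Crash: merge_totals, line 30, AssertionError.
Call chain: main -> merge_totals([8, 3, 10, 7, 4, 1, 7], 8) (called at line 37).
First divergence: position 8 (shown log ended at 7 lines; the working version continues: 'checkpoint: 3').
Intended log window:
  6: weigh_samples done: 1
  7: intermediate pair 3, 1
  8: checkpoint: 3
Execution walk:
  derive_floor([8, 3, 10, 7, 4, 1, 7]) -> 3  [called from merge_totals, line 27]
  weigh_samples([8, 3, 10, 7, 4, 1, 7], 8) -> 1  [called from merge_totals, line 28]
Origin of each log line:
  1: from main, line 36
  2: from merge_totals, line 26
  3: from derive_floor, line 2
  4: from derive_floor, line 7
  5: from weigh_samples, line 11
  6: from weigh_samples, line 16
  7: from merge_totals, line 29
A correct fix: line 30: replace `==` with `>`.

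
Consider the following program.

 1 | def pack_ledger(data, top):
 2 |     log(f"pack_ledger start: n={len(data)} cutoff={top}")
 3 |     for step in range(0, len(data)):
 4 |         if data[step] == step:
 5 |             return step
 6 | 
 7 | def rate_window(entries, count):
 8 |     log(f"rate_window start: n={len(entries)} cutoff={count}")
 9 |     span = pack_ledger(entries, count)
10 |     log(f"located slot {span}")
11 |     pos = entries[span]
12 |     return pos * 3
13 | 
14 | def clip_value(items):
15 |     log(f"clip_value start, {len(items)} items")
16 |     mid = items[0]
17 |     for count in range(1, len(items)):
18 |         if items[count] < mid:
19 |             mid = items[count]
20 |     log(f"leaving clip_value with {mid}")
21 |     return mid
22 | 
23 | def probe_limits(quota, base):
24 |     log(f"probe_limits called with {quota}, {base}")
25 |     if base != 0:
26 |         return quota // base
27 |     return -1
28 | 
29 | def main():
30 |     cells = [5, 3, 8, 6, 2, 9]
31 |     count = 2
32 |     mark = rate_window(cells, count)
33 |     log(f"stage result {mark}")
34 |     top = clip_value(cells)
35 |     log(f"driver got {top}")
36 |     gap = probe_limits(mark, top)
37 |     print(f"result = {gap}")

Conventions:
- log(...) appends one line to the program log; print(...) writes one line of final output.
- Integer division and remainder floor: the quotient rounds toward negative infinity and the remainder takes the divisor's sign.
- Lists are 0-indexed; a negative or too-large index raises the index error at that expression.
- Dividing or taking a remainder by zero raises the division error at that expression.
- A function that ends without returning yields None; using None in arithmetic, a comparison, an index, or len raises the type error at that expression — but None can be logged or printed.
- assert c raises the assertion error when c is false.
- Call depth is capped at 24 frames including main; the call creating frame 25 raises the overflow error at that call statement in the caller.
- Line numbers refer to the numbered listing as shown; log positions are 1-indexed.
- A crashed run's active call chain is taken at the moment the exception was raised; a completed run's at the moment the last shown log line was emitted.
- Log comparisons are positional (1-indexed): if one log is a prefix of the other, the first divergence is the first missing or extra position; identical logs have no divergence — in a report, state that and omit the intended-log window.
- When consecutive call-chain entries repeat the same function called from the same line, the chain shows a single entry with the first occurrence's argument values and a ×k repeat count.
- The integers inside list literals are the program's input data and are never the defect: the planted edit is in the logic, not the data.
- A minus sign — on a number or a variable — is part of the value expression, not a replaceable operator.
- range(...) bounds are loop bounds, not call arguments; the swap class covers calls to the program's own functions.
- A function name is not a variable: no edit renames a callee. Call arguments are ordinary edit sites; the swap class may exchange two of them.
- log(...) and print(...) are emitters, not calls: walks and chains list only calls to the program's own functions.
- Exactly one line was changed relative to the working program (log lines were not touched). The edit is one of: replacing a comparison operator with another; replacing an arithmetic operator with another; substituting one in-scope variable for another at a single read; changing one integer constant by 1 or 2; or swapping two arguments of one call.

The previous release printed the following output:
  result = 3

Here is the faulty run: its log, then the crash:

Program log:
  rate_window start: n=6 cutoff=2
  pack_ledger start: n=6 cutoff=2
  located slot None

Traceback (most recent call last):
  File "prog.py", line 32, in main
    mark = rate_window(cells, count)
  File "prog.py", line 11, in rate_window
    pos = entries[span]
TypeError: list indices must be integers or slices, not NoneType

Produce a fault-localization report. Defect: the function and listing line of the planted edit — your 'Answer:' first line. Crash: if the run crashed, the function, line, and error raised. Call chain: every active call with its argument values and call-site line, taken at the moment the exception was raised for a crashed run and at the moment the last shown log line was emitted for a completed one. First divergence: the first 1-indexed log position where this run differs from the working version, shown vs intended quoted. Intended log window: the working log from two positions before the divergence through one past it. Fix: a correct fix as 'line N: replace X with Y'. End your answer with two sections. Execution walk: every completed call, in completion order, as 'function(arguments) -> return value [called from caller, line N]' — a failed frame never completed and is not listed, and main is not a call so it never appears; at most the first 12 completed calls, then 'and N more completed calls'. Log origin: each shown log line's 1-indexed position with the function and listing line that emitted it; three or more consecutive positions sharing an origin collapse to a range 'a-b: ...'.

Answer: the defect is in pack_ledger at line 4.
Core observation: Everything matches until log position 3, which reads 'located slot None' in place of 'located slot 4'.
Crash: rate_window, line 11, TypeError.
Call chain: main -> rate_window([5, 3, 8, 6, 2, 9], 2) (called at line 32).
First divergence: position 3; shown 'located slot None' vs intended 'located slot 4'.
Intended log window:
  1: rate_window start: n=6 cutoff=2
  2: pack_ledger start: n=6 cutoff=2
  3: located slot 4
  4: stage result 6
Execution walk:
  pack_ledger([5, 3, 8, 6, 2, 9], 2) -> None  [called from rate_window, line 9]
Log origins:
  1: emitted by rate_window (line 8)
  2: emitted by pack_ledger (line 2)
  3: emitted by rate_window (line 10)
A correct fix: line 4: replace `data[step] == step` with `data[step] == top`.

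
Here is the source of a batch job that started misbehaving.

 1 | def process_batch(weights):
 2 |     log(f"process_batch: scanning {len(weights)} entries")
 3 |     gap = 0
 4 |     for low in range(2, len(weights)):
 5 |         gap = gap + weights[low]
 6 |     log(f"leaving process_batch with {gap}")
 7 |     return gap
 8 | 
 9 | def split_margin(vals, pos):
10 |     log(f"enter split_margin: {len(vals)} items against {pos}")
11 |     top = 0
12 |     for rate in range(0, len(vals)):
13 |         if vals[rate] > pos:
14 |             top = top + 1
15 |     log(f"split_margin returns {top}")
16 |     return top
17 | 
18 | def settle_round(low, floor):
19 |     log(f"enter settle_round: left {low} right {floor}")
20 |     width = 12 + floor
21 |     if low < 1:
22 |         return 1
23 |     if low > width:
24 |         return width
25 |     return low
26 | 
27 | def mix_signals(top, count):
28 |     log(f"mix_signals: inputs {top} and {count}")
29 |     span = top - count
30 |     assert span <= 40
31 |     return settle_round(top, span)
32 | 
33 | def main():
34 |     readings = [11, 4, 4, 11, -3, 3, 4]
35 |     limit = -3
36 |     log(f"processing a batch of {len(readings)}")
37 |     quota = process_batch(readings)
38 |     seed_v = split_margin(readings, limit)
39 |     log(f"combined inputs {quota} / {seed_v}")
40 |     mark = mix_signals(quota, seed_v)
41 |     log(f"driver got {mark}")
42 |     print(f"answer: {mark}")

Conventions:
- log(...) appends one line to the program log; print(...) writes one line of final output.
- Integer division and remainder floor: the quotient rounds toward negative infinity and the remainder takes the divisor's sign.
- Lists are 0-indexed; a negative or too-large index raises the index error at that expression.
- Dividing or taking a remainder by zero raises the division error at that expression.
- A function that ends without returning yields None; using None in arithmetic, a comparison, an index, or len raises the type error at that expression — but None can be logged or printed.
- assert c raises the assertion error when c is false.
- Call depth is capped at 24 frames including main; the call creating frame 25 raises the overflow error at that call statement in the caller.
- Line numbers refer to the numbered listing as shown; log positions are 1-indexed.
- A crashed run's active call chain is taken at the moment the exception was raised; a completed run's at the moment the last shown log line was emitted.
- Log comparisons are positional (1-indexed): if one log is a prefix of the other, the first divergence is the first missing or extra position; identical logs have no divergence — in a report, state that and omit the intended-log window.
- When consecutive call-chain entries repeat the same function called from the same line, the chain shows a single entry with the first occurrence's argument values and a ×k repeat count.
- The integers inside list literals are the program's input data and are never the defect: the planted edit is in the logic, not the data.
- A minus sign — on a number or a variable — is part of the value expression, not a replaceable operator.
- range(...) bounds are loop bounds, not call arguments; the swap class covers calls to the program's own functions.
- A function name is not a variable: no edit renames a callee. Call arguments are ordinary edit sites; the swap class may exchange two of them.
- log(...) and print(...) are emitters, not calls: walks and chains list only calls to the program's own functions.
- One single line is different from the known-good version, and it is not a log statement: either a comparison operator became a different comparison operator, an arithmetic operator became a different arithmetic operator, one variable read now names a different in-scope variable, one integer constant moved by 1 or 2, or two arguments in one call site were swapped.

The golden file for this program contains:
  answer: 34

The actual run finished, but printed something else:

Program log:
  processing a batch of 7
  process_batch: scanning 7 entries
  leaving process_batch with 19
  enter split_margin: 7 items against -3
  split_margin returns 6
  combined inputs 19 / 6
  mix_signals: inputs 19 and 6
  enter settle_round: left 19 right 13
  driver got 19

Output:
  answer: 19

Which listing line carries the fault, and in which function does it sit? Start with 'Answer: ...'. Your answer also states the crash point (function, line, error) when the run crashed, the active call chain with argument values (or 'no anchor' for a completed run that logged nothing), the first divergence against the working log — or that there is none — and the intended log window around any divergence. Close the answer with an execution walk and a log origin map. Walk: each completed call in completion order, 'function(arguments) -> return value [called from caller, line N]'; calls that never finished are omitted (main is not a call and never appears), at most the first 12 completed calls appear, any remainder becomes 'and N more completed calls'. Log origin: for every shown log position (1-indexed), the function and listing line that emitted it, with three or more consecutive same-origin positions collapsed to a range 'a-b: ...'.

Answer: the defect is in process_batch at line 4.
Key fact: Position 3 is the first bad log line: 'leaving process_batch with 19' should read 'leaving process_batch with 34'.
Call chain: main.
First divergence: position 3; shown 'leaving process_batch with 19' vs intended 'leaving process_batch with 34'.
Intended log window:
  1: processing a batch of 7
  2: process_batch: scanning 7 entries
  3: leaving process_batch with 34
  4: enter split_margin: 7 items against -3
Execution walk:
  process_batch([11, 4, 4, 11, -3, 3, 4]) -> 19  [called from main, line 37]
  split_margin([11, 4, 4, 11, -3, 3, 4], -3) -> 6  [called from main, line 38]
  settle_round(19, 13) -> 19  [called from mix_signals, line 31]
  mix_signals(19, 6) -> 19  [called from main, line 40]
Origin of each log line:
  1 — main, line 36
  2 — process_batch, line 2
  3 — process_batch, line 6
  4 — split_margin, line 10
  5 — split_margin, line 15
  6 — main, line 39
  7 — mix_signals, line 28
  8 — settle_round, line 19
  9 — main, line 41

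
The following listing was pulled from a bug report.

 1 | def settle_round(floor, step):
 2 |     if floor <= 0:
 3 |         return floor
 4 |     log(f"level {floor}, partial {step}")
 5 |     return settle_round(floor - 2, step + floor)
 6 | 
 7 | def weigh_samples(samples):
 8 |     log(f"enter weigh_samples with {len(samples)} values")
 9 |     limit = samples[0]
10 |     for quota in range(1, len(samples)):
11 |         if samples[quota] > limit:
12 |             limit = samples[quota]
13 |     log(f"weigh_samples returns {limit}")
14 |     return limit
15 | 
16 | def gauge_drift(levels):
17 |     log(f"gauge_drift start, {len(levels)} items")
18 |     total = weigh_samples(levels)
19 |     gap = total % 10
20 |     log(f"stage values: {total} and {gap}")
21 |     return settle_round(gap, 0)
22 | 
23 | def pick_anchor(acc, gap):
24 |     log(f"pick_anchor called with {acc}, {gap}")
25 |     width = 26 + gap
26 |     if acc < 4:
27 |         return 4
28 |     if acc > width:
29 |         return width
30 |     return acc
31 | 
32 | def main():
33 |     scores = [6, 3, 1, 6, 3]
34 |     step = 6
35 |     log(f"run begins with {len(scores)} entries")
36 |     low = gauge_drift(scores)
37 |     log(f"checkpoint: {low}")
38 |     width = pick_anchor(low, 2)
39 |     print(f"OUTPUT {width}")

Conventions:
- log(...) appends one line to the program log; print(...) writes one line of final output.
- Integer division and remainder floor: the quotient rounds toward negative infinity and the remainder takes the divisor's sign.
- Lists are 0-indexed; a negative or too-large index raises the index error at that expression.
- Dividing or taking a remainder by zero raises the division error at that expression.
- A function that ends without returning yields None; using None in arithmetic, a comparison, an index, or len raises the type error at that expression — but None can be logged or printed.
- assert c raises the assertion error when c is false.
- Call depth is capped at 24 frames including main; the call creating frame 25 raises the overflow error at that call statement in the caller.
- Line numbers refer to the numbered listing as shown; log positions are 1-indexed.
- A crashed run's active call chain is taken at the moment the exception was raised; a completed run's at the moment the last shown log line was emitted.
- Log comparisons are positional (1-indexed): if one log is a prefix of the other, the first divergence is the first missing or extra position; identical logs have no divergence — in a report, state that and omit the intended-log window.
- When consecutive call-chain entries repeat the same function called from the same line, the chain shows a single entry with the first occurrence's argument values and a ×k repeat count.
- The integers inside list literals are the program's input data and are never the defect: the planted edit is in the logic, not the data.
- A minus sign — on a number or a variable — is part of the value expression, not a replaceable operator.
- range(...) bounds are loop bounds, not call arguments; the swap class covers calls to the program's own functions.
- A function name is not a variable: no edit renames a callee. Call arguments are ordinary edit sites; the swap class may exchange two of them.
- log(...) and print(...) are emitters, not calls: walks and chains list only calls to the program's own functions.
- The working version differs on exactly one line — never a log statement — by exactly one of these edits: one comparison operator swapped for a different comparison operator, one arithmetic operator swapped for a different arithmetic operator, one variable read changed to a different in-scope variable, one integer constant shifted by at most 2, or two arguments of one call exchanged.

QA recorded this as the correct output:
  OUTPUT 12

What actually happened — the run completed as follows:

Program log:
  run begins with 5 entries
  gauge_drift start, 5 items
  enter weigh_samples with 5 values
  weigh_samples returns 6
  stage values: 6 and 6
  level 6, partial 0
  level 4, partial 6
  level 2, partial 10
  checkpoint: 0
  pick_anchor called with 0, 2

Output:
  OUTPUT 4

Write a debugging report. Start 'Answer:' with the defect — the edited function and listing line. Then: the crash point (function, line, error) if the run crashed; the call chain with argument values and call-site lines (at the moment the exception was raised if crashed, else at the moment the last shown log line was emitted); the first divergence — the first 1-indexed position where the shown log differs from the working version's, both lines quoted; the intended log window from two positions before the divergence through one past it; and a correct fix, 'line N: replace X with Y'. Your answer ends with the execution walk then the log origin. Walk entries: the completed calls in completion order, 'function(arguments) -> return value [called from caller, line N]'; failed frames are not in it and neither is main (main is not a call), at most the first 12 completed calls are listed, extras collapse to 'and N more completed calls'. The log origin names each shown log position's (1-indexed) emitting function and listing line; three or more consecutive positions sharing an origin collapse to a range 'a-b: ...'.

Answer: the defect is in settle_round at line 3.
The tell: At log position 9 the runs split — shown 'checkpoint: 0', but the working version logs 'checkpoint: 12'.
Call chain: main -> pick_anchor(0, 2) (called at line 38).
First divergence: position 9 — shown 'checkpoint: 0', intended 'checkpoint: 12'.
Intended log window:
  7: level 4, partial 6
  8: level 2, partial 10
  9: checkpoint: 12
  10: pick_anchor called with 12, 2
Execution walk:
  weigh_samples([6, 3, 1, 6, 3]) -> 6  [called from gauge_drift, line 18]
  settle_round(0, 12) -> 0  [called from settle_round, line 5]
  settle_round(2, 10) -> 0  [called from settle_round, line 5]
  settle_round(4, 6) -> 0  [called from settle_round, line 5]
  settle_round(6, 0) -> 0  [called from gauge_drift, line 21]
  gauge_drift([6, 3, 1, 6, 3]) -> 0  [called from main, line 36]
  pick_anchor(0, 2) -> 4  [called from main, line 38]
Origin of each log line:
  1: emitted by main (line 35)
  2: emitted by gauge_drift (line 17)
  3: emitted by weigh_samples (line 8)
  4: emitted by weigh_samples (line 13)
  5: emitted by gauge_drift (line 20)
  6-8: emitted by settle_round (line 4)
  9: emitted by main (line 37)
  10: emitted by pick_anchor (line 24)
A correct fix: line 3: replace `floor` with `step`.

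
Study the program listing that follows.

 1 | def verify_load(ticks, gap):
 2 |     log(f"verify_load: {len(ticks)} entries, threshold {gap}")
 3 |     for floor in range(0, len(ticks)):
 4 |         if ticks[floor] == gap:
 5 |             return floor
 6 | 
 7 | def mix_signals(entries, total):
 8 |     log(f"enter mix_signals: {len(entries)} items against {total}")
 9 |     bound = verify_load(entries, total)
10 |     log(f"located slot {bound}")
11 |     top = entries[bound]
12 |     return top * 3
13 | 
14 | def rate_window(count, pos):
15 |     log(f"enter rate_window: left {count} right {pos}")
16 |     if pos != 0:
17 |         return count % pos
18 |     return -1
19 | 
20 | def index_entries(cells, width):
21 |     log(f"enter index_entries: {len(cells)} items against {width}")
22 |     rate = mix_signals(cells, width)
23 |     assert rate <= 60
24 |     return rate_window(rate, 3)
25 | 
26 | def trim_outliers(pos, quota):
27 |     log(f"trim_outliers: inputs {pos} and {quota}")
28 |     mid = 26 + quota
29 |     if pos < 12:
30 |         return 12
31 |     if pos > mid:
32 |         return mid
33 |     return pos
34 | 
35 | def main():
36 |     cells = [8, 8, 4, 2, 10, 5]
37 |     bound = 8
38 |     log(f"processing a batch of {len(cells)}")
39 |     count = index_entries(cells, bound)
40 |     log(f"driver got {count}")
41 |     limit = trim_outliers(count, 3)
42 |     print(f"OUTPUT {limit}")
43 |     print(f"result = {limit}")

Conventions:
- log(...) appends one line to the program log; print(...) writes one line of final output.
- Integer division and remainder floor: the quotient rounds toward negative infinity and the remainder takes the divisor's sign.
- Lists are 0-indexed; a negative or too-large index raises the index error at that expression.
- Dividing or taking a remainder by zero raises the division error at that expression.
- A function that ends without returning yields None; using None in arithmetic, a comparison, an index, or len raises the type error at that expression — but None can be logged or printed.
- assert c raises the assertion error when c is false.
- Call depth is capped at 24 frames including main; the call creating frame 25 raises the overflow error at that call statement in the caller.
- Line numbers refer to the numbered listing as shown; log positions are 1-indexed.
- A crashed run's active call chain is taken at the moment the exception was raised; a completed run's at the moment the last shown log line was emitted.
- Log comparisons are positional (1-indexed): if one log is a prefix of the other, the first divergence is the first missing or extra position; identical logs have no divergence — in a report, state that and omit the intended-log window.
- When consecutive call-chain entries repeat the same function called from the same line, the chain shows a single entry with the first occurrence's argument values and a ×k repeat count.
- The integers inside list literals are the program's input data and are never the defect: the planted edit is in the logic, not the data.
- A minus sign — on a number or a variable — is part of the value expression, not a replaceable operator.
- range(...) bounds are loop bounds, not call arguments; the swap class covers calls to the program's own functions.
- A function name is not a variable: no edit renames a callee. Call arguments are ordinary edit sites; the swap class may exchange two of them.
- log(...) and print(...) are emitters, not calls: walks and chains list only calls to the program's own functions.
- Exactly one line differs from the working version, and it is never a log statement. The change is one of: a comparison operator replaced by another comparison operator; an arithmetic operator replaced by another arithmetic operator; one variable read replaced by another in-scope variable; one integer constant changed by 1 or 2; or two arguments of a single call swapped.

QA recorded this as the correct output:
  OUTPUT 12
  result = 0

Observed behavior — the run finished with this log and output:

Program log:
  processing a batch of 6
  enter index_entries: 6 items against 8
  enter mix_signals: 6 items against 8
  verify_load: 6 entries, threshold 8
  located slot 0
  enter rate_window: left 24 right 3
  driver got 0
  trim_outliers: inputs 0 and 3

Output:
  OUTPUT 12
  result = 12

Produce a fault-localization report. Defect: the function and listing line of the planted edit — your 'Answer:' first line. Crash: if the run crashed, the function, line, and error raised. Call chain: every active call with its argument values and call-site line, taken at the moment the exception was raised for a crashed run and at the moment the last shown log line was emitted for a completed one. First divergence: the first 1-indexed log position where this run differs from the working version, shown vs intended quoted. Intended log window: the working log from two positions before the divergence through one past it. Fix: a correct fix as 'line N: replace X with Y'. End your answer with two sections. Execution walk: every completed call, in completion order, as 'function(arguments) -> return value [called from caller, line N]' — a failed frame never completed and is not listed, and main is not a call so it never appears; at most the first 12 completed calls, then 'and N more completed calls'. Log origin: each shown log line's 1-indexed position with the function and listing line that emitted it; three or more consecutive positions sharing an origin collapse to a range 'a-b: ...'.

Answer: the defect is in main at line 43.
Key observation: The two runs log identically and part ways only at the printed values.
Call chain: main -> trim_outliers(0, 3) (called at line 41).
First divergence: none (the log streams are identical).
Execution walk:
  verify_load([8, 8, 4, 2, 10, 5], 8) -> 0  [called from mix_signals, line 9]
  mix_signals([8, 8, 4, 2, 10, 5], 8) -> 24  [called from index_entries, line 22]
  rate_window(24, 3) -> 0  [called from index_entries, line 24]
  index_entries([8, 8, 4, 2, 10, 5], 8) -> 0  [called from main, line 39]
  trim_outliers(0, 3) -> 12  [called from main, line 41]
Log origin:
  1: from main, line 38
  2: from index_entries, line 21
  3: from mix_signals, line 8
  4: from verify_load, line 2
  5: from mix_signals, line 10
  6: from rate_window, line 15
  7: from main, line 40
  8: from trim_outliers, line 27
A correct fix: line 43: replace `limit` with `count`.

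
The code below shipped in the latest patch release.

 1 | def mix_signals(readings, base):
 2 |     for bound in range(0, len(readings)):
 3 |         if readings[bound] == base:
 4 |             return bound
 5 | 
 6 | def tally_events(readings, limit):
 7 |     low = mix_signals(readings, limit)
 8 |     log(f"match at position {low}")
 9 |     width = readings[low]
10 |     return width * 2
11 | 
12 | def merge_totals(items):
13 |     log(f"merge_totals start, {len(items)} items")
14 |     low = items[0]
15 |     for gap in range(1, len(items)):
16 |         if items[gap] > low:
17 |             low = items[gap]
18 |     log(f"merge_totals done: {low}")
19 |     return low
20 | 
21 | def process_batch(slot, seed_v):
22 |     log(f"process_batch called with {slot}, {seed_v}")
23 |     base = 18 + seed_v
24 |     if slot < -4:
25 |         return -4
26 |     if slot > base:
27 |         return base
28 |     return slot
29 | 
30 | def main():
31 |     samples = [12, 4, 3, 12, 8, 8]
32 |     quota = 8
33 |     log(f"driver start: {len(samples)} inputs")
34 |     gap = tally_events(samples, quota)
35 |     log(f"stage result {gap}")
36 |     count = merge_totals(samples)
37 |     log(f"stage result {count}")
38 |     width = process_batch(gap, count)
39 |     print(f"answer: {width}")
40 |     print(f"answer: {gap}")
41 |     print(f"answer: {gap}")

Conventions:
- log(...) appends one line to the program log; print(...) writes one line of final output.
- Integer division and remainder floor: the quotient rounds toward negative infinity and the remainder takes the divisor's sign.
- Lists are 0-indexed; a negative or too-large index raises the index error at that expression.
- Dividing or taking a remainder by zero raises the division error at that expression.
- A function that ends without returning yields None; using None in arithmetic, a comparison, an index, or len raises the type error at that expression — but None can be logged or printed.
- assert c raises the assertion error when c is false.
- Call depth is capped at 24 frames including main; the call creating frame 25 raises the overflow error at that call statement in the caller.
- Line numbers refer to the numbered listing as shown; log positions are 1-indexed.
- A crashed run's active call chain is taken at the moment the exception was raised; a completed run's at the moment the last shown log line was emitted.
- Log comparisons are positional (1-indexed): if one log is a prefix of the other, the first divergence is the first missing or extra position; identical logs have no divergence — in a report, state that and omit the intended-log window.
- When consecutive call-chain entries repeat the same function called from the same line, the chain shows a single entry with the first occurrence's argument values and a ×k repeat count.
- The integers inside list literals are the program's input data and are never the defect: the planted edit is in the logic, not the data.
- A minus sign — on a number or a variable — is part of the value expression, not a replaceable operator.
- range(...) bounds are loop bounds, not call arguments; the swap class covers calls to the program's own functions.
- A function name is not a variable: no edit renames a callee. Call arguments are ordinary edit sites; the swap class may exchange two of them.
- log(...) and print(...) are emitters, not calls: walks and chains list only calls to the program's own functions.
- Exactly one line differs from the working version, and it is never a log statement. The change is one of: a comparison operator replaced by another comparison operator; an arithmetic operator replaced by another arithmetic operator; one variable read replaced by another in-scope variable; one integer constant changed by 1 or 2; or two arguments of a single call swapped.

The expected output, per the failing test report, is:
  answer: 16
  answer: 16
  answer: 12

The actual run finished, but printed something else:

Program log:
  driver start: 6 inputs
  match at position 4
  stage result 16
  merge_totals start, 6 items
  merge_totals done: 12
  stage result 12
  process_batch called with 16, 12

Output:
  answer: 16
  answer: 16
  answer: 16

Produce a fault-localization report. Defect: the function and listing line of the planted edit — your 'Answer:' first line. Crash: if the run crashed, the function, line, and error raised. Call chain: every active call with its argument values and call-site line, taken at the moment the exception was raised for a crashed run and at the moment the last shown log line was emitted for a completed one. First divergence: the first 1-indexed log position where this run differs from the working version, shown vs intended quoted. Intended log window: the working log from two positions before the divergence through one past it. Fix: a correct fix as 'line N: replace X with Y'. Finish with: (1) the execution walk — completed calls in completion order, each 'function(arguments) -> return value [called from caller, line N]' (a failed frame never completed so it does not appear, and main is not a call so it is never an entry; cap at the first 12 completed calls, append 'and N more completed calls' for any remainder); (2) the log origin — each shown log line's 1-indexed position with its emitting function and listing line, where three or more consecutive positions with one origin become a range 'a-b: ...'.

Answer: the defect is in main at line 41.
Core observation: Nothing in the log betrays the bug — only the output does.
Call chain: main -> process_batch(16, 12) (called at line 38).
First divergence: none (the log streams are identical).
Execution walk:
  mix_signals([12, 4, 3, 12, 8, 8], 8) -> 4  [called from tally_events, line 7]
  tally_events([12, 4, 3, 12, 8, 8], 8) -> 16  [called from main, line 34]
  merge_totals([12, 4, 3, 12, 8, 8]) -> 12  [called from main, line 36]
  process_batch(16, 12) -> 16  [called from main, line 38]
Log origin:
  1: emitted by main (line 33)
  2: emitted by tally_events (line 8)
  3: emitted by main (line 35)
  4: emitted by merge_totals (line 13)
  5: emitted by merge_totals (line 18)
  6: emitted by main (line 37)
  7: emitted by process_batch (line 22)
A correct fix: line 41: replace `gap` with `count`.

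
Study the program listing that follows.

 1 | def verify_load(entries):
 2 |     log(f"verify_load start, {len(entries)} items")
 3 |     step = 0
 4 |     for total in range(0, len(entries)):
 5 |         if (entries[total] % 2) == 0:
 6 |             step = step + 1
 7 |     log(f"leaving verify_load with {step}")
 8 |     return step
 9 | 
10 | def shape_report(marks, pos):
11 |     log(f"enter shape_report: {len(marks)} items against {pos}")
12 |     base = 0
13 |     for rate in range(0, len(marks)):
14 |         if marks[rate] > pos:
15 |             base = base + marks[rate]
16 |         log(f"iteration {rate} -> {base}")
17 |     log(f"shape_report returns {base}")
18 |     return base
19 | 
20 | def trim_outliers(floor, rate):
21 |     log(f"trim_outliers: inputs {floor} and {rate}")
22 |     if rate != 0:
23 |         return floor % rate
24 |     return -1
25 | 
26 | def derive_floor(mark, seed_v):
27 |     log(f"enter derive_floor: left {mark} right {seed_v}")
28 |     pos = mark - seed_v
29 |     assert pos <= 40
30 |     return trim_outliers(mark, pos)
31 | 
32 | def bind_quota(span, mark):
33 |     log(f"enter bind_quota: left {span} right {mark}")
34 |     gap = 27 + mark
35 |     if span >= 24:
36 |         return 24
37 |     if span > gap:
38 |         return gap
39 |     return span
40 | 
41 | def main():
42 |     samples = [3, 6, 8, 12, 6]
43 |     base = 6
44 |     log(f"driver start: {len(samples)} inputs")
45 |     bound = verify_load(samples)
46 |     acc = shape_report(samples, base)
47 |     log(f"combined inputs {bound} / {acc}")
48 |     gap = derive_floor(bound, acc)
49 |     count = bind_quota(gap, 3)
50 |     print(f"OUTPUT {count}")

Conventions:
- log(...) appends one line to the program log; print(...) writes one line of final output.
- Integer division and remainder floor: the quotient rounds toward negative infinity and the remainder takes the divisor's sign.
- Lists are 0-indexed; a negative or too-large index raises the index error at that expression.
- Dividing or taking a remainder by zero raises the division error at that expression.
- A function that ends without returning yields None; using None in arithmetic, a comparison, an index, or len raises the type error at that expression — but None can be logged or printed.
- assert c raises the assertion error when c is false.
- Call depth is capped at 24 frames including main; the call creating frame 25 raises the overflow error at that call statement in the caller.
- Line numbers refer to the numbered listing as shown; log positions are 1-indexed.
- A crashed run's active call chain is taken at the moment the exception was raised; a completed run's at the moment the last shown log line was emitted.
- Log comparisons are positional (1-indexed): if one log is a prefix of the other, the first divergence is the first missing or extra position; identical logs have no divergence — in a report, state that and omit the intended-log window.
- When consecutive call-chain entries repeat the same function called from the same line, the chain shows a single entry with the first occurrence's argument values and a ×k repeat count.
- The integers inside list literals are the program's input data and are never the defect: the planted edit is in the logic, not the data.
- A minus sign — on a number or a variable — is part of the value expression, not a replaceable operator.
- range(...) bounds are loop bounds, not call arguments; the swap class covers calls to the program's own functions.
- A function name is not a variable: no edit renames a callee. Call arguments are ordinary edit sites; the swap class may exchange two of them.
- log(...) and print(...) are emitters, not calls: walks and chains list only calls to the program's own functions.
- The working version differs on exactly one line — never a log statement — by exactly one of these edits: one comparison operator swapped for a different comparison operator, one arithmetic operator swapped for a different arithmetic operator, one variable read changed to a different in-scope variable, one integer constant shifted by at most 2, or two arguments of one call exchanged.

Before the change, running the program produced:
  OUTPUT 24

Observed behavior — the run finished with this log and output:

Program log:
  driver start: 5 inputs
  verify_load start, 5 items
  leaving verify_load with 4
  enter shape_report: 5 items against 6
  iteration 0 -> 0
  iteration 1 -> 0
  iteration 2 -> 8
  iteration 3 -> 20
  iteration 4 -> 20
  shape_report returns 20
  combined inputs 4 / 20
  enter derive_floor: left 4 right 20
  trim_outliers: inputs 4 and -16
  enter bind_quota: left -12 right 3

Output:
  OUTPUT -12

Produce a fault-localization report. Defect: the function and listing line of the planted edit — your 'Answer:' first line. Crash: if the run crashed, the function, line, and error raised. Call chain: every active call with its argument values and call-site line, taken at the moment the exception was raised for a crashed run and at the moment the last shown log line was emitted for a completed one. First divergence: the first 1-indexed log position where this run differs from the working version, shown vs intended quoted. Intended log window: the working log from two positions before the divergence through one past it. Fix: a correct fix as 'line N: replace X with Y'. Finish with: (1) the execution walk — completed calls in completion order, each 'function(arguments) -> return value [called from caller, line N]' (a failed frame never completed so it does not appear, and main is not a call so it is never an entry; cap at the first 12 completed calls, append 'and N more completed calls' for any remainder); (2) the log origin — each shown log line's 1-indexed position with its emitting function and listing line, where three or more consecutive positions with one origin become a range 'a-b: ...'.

Answer: the defect is in bind_quota at line 35.
The tell: Nothing in the log betrays the bug — only the output does.
Call chain: main -> bind_quota(-12, 3) (called at line 49).
First divergence: none (the log streams are identical).
Execution walk:
  verify_load([3, 6, 8, 12, 6]) -> 4  [called from main, line 45]
  shape_report([3, 6, 8, 12, 6], 6) -> 20  [called from main, line 46]
  trim_outliers(4, -16) -> -12  [called from derive_floor, line 30]
  derive_floor(4, 20) -> -12  [called from main, line 48]
  bind_quota(-12, 3) -> -12  [called from main, line 49]
Log origins:
  1: emitted by main (line 44)
  2: emitted by verify_load (line 2)
  3: emitted by verify_load (line 7)
  4: emitted by shape_report (line 11)
  5-9: emitted by shape_report (line 16)
  10: emitted by shape_report (line 17)
  11: emitted by main (line 47)
  12: emitted by derive_floor (line 27)
  13: emitted by trim_outliers (line 21)
  14: emitted by bind_quota (line 33)
A correct fix: line 35: replace `>=` with `<`.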